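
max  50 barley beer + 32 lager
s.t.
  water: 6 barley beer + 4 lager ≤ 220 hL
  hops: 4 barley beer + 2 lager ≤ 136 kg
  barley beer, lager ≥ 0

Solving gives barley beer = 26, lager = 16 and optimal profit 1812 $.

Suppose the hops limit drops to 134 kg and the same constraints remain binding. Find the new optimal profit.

At the optimum: water uses 220 of 220 (binding); hops uses 136 of 136 (binding).
The binding rows give the dual system: 6·y_water + 4·y_hops = 50 and 4·y_water + 2·y_hops = 32.
Solving: y_water = 7, y_hops = 2.
Δz = y_hops·Δb = 2 × (-2) = -4, so new z* = 1812 − 4 = 1808.

1808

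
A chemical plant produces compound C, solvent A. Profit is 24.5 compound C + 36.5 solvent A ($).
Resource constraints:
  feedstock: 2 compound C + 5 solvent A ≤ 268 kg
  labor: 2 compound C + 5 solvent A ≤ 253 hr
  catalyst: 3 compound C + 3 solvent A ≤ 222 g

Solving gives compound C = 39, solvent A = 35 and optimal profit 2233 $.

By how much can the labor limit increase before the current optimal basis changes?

15

Binding constraints: labor, catalyst. The basis is B = [[2,5],[3,3]] with det -9.
Per unit increase in labor, x* moves by d = (-0.3333, 0.3333).
The basis stays optimal until feedstock becomes binding; allowable increase = 15 hr.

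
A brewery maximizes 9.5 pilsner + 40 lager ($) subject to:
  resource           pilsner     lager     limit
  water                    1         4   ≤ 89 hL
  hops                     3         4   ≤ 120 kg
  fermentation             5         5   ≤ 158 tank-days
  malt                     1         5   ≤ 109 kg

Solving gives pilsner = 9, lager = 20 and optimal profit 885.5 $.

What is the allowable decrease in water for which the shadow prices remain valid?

1.8

Binding constraints: water, malt. The basis is B = [[1,4],[1,5]] with det 1.
Per unit decrease in water, x* moves by d = (-5, 1).
The basis stays optimal until pilsner reaches 0; allowable decrease = 1.8 hL.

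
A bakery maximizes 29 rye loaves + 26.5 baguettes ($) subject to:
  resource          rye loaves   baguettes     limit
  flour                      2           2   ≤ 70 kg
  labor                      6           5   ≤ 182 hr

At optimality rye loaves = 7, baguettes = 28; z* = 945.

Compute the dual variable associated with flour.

7

At the optimum: flour uses 70 of 70 (binding); labor uses 182 of 182 (binding).
Dual feasibility on the basic columns requires 2·y_flour + 6·y_labor = 29, 2·y_flour + 5·y_labor = 26.5.
This yields shadow prices y_flour = 7, y_labor = 2.5.
Shadow price of flour = 7.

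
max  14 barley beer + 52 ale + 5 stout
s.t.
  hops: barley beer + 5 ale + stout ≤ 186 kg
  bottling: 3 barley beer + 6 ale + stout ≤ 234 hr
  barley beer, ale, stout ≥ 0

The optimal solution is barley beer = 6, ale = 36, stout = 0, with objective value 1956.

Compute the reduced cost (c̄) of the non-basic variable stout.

-5

Both hops and bottling are binding at x*.
From A_Bᵀ y = c: 1·y_hops + 3·y_bottling = 14; 5·y_hops + 6·y_bottling = 52.
→ y_hops = 8 and y_bottling = 2.
Reduced cost of stout: c₃ − yᵀa₃ = 5 − (8·1 + 2·1) = 5 − 10 = -5.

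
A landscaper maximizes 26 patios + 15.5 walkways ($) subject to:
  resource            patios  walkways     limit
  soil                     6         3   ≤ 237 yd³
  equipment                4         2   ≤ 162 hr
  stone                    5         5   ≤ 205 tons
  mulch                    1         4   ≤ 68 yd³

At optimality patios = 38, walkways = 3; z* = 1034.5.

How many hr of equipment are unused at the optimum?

equipment used = 4·38 + 2·3 = 158; slack = 162 − 158 = 4.

4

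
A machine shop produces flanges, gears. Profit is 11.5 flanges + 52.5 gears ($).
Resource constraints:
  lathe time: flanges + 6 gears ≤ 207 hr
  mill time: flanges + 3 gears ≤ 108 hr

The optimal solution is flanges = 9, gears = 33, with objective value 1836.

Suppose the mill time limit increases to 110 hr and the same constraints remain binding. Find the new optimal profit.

1847

At the optimum: lathe time uses 207 of 207 (binding); mill time uses 108 of 108 (binding).
The binding rows give the dual system: 1·y_lathe time + 1·y_mill time = 11.5 and 6·y_lathe time + 3·y_mill time = 52.5.
Solving: y_lathe time = 6, y_mill time = 5.5.
Δz = y_mill time·Δb = 5.5 × (2) = 11, so new z* = 1836 + 11 = 1847.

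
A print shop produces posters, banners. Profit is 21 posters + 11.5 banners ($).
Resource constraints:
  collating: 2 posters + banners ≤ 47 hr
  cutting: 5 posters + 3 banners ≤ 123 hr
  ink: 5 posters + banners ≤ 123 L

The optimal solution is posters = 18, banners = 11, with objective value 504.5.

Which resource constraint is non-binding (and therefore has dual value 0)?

collating: 47/47 (binding)
cutting: 123/123 (binding)
ink: 101/123 (slack 22)
By complementary slackness, a constraint with positive slack has shadow price 0 → ink.

ink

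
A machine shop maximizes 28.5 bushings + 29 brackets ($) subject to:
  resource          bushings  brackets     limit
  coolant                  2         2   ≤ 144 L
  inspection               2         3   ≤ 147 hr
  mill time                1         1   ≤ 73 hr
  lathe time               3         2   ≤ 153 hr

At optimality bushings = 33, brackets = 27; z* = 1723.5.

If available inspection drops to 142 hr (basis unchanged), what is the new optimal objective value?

1693.5

Binding: inspection and lathe time. Non-binding: coolant (24 unused), mill time (13 unused).
Slack constraints have shadow price 0 (complementary slackness).
The binding rows give the dual system: 2·y_inspection + 3·y_lathe time = 28.5 and 3·y_inspection + 2·y_lathe time = 29.
This yields shadow prices y_inspection = 6, y_lathe time = 5.5.
Δz = y_inspection·Δb = 6 × (-5) = -30, so new z* = 1723.5 − 30 = 1693.5.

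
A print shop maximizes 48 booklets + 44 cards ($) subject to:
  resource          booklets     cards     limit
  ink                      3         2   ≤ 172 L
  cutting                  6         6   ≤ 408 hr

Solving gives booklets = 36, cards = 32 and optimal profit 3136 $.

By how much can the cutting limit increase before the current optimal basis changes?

108

Binding constraints: ink, cutting. The basis is B = [[3,2],[6,6]] with det 6.
Per unit increase in cutting, x* moves by d = (-0.3333, 0.5).
The basis stays optimal until booklets reaches 0; allowable increase = 108 hr.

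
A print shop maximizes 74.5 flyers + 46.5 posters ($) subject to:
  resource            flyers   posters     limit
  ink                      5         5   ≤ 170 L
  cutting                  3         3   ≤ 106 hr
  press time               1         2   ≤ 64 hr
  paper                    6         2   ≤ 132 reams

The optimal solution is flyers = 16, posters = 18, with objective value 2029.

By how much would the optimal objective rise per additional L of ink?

Check each constraint at x*: ink 170/170 (tight); cutting 102/106 (slack 4); press time 52/64 (slack 12); paper 132/132 (tight).
Slack constraints have shadow price 0 (complementary slackness).
The binding rows give the dual system: 5·y_ink + 6·y_paper = 74.5 and 5·y_ink + 2·y_paper = 46.5.
→ y_ink = 6.5 and y_paper = 7.
Shadow price of ink = 6.5.

6.5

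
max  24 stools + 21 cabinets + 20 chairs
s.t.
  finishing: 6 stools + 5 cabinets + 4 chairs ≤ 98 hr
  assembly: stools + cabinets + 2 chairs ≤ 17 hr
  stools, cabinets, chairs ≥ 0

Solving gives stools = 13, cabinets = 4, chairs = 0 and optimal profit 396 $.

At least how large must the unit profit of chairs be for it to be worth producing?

24

Check each constraint at x*: finishing 98/98 (tight); assembly 17/17 (tight).
From A_Bᵀ y = c: 6·y_finishing + 1·y_assembly = 24; 5·y_finishing + 1·y_assembly = 21.
Solving: y_finishing = 3, y_assembly = 6.
chairs enters the basis when its profit ≥ yᵀa₃ = 3·4 + 6·2 = 24.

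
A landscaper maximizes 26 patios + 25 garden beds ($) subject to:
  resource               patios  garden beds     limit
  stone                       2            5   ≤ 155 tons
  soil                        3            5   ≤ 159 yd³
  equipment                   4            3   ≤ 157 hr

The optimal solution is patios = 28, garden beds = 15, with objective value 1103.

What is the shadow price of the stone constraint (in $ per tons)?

Binding: soil and equipment. Non-binding: stone (24 unused).
By complementary slackness, y = 0 for the non-binding constraint.
From A_Bᵀ y = c: 3·y_soil + 4·y_equipment = 26; 5·y_soil + 3·y_equipment = 25.
Solving: y_soil = 2, y_equipment = 5.
Shadow price of stone = 0.

0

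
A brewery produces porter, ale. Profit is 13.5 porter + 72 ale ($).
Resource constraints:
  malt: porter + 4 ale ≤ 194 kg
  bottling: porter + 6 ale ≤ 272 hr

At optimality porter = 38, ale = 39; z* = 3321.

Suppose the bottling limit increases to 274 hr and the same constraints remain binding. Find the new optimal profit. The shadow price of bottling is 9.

3339

Δb = 2, so new z* = 3321 + (9)·(2) = 3321 + 18 = 3339.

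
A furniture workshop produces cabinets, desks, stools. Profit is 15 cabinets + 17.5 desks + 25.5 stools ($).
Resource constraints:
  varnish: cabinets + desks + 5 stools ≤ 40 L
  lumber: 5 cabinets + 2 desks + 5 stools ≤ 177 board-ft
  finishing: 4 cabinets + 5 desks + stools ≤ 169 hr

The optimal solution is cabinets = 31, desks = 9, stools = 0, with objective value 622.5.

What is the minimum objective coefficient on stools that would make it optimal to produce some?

27.5

At the optimum: varnish uses 40 of 40 (binding); lumber uses 173 of 177 (slack = 4); finishing uses 169 of 169 (binding).
By complementary slackness, y = 0 for the non-binding constraint.
From A_Bᵀ y = c: 1·y_varnish + 4·y_finishing = 15; 1·y_varnish + 5·y_finishing = 17.5.
Solving: y_varnish = 5, y_finishing = 2.5.
stools enters the basis when its profit ≥ yᵀa₃ = 5·5 + 2.5·1 = 27.5.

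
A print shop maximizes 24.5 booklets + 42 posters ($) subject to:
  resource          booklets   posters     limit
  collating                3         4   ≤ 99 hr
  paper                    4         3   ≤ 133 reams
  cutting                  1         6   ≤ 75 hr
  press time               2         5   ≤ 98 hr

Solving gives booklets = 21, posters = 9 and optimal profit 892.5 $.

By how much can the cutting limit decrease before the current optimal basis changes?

Binding constraints: collating, cutting. The basis is B = [[3,4],[1,6]] with det 14.
Per unit decrease in cutting, x* moves by d = (0.2857, -0.2143).
The basis stays optimal until posters reaches 0; allowable decrease = 42 hr.

42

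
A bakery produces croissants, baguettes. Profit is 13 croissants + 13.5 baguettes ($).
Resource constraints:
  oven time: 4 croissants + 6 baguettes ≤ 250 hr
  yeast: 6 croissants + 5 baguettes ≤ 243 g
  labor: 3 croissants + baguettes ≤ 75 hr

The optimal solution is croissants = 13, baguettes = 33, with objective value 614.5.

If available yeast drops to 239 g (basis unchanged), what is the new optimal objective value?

Check each constraint at x*: oven time 250/250 (tight); yeast 243/243 (tight); labor 72/75 (slack 3).
By complementary slackness, y = 0 for the non-binding constraint.
Dual feasibility on the basic columns requires 4·y_oven time + 6·y_yeast = 13, 6·y_oven time + 5·y_yeast = 13.5.
This yields shadow prices y_oven time = 1, y_yeast = 1.5.
Δz = y_yeast·Δb = 1.5 × (-4) = -6, so new z* = 614.5 − 6 = 608.5.

608.5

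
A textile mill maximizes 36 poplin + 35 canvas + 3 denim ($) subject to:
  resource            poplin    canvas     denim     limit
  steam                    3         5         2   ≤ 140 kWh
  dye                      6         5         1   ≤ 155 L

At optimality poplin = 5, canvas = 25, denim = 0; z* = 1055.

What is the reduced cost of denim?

At the optimum: steam uses 140 of 140 (binding); dye uses 155 of 155 (binding).
The binding rows give the dual system: 3·y_steam + 6·y_dye = 36 and 5·y_steam + 5·y_dye = 35.
This yields shadow prices y_steam = 2, y_dye = 5.
Reduced cost of denim: c₃ − yᵀa₃ = 3 − (2·2 + 5·1) = 3 − 9 = -6.

-6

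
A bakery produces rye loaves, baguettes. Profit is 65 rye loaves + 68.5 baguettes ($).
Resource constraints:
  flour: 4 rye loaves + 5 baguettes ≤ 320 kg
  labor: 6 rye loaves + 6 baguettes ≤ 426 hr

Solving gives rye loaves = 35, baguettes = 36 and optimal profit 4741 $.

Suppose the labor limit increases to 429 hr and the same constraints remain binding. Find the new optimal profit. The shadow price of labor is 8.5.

Δb = 3, so new z* = 4741 + (8.5)·(3) = 4741 + 25.5 = 4766.5.

4766.5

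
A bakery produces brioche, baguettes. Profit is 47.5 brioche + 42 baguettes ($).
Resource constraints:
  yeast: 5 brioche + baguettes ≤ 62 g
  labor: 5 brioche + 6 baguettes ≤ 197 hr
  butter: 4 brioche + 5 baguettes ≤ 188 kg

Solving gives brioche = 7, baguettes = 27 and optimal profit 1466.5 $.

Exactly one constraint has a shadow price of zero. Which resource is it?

butter

yeast: 62/62 (binding)
labor: 197/197 (binding)
butter: 163/188 (slack 25)
By complementary slackness, a constraint with positive slack has shadow price 0 → butter.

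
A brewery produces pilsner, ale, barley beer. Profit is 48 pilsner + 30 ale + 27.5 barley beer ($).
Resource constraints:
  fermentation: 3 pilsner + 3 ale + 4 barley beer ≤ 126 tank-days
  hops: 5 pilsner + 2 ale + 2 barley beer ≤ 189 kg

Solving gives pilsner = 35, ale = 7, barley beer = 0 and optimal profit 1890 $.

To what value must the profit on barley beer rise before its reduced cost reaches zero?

Check each constraint at x*: fermentation 126/126 (tight); hops 189/189 (tight).
Dual feasibility on the basic columns requires 3·y_fermentation + 5·y_hops = 48, 3·y_fermentation + 2·y_hops = 30.
Solving: y_fermentation = 6, y_hops = 6.
barley beer enters the basis when its profit ≥ yᵀa₃ = 6·4 + 6·2 = 36.

36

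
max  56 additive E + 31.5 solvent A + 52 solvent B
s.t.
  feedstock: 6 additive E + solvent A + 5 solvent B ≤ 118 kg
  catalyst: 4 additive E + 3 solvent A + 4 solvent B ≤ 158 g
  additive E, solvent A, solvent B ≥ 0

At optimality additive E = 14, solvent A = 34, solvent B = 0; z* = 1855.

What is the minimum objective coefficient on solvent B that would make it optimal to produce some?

At the optimum: feedstock uses 118 of 118 (binding); catalyst uses 158 of 158 (binding).
Dual feasibility on the basic columns requires 6·y_feedstock + 4·y_catalyst = 56, 1·y_feedstock + 3·y_catalyst = 31.5.
This yields shadow prices y_feedstock = 3, y_catalyst = 9.5.
solvent B enters the basis when its profit ≥ yᵀa₃ = 3·5 + 9.5·4 = 53.

53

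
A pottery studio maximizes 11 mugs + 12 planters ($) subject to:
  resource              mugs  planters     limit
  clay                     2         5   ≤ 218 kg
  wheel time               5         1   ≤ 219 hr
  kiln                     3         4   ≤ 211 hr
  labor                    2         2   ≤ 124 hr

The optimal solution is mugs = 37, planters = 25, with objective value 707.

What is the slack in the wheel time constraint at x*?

9

wheel time used = 5·37 + 1·25 = 210; slack = 219 − 210 = 9.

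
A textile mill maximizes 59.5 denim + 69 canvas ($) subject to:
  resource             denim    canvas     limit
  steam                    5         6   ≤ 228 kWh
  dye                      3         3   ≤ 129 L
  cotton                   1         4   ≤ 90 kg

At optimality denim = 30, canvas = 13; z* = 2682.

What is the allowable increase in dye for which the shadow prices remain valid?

Binding constraints: steam, dye. The basis is B = [[5,6],[3,3]] with det -3.
Per unit increase in dye, x* moves by d = (2, -1.6667).
The basis stays optimal until canvas reaches 0; allowable increase = 7.8 L.

7.8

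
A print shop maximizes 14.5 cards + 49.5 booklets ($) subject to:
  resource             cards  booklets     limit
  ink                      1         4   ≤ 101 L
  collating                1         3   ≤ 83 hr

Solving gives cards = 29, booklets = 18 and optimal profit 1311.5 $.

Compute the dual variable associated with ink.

6

Check each constraint at x*: ink 101/101 (tight); collating 83/83 (tight).
The binding rows give the dual system: 1·y_ink + 1·y_collating = 14.5 and 4·y_ink + 3·y_collating = 49.5.
→ y_ink = 6 and y_collating = 8.5.
Shadow price of ink = 6.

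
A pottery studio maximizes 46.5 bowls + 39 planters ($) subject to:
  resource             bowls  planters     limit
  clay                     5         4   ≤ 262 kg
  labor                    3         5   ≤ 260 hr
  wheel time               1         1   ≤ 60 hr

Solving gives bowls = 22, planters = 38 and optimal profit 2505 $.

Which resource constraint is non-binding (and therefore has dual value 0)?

clay: 262/262 (binding)
labor: 256/260 (slack 4)
wheel time: 60/60 (binding)
By complementary slackness, a constraint with positive slack has shadow price 0 → labor.

labor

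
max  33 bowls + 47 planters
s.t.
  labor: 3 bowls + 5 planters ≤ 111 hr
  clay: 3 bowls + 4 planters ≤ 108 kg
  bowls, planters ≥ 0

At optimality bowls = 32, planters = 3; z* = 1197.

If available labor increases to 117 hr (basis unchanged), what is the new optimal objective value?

1215

Check each constraint at x*: labor 111/111 (tight); clay 108/108 (tight).
From A_Bᵀ y = c: 3·y_labor + 3·y_clay = 33; 5·y_labor + 4·y_clay = 47.
→ y_labor = 3 and y_clay = 8.
Δz = y_labor·Δb = 3 × (6) = 18, so new z* = 1197 + 18 = 1215.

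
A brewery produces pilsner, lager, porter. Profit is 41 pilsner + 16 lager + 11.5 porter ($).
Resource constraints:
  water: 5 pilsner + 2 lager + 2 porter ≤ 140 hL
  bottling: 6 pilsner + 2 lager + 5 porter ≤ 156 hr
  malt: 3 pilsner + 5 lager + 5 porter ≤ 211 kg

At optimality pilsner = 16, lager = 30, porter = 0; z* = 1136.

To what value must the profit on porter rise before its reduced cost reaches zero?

19

At the optimum: water uses 140 of 140 (binding); bottling uses 156 of 156 (binding); malt uses 198 of 211 (slack = 13).
By complementary slackness, y = 0 for the non-binding constraint.
Dual feasibility on the basic columns requires 5·y_water + 6·y_bottling = 41, 2·y_water + 2·y_bottling = 16.
Solving: y_water = 7, y_bottling = 1.
porter enters the basis when its profit ≥ yᵀa₃ = 7·2 + 1·5 = 19.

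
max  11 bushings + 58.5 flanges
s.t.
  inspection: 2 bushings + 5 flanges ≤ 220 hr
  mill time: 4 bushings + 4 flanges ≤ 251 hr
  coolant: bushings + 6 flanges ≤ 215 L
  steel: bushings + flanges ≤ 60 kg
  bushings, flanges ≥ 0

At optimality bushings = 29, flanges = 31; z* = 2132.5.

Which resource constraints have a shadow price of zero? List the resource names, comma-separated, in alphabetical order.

inspection, mill time

inspection: 213/220 (slack 7)
mill time: 240/251 (slack 11)
coolant: 215/215 (binding)
steel: 60/60 (binding)
By complementary slackness, a constraint with positive slack has shadow price 0 → inspection, mill time.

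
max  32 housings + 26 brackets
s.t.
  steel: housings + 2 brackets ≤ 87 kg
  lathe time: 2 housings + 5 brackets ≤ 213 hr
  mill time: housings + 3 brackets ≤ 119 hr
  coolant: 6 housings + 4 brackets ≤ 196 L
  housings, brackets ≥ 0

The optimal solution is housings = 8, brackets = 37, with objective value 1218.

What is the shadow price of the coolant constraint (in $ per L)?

5

At the optimum: steel uses 82 of 87 (slack = 5); lathe time uses 201 of 213 (slack = 12); mill time uses 119 of 119 (binding); coolant uses 196 of 196 (binding).
By complementary slackness, y = 0 for the non-binding constraints.
The binding rows give the dual system: 1·y_mill time + 6·y_coolant = 32 and 3·y_mill time + 4·y_coolant = 26.
→ y_mill time = 2 and y_coolant = 5.
Shadow price of coolant = 5.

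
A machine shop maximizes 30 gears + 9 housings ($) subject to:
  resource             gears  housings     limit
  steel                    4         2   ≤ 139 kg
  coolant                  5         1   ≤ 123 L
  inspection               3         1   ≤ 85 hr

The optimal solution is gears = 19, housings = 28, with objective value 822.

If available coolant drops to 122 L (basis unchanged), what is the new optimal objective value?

820.5

At the optimum: steel uses 132 of 139 (slack = 7); coolant uses 123 of 123 (binding); inspection uses 85 of 85 (binding).
By complementary slackness, y = 0 for the non-binding constraint.
The binding rows give the dual system: 5·y_coolant + 3·y_inspection = 30 and 1·y_coolant + 1·y_inspection = 9.
Solving: y_coolant = 1.5, y_inspection = 7.5.
Δz = y_coolant·Δb = 1.5 × (-1) = -1.5, so new z* = 822 − 1.5 = 820.5.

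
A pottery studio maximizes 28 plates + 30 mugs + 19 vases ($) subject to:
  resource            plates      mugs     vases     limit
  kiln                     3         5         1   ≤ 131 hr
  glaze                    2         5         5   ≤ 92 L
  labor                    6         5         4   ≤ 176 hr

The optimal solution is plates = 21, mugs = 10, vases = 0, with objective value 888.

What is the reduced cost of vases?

At the optimum: kiln uses 113 of 131 (slack = 18); glaze uses 92 of 92 (binding); labor uses 176 of 176 (binding).
By complementary slackness, y = 0 for the non-binding constraint.
From A_Bᵀ y = c: 2·y_glaze + 6·y_labor = 28; 5·y_glaze + 5·y_labor = 30.
→ y_glaze = 2 and y_labor = 4.
Reduced cost of vases: c₃ − yᵀa₃ = 19 − (2·5 + 4·4) = 19 − 26 = -7.

-7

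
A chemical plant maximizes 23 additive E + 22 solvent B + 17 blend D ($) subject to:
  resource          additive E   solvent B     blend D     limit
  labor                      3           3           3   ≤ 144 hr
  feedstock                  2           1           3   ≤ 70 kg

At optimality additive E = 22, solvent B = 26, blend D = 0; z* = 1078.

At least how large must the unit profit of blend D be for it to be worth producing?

Both labor and feedstock are binding at x*.
The binding rows give the dual system: 3·y_labor + 2·y_feedstock = 23 and 3·y_labor + 1·y_feedstock = 22.
Solving: y_labor = 7, y_feedstock = 1.
blend D enters the basis when its profit ≥ yᵀa₃ = 7·3 + 1·3 = 24.

24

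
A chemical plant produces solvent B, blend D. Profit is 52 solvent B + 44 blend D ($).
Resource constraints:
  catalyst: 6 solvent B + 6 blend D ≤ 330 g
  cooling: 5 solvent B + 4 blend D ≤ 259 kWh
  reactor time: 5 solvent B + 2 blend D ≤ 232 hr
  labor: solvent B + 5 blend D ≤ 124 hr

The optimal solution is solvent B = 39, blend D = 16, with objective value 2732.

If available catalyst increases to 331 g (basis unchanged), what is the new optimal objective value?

At the optimum: catalyst uses 330 of 330 (binding); cooling uses 259 of 259 (binding); reactor time uses 227 of 232 (slack = 5); labor uses 119 of 124 (slack = 5).
Since reactor time, labor are not tight, their duals are 0.
The binding rows give the dual system: 6·y_catalyst + 5·y_cooling = 52 and 6·y_catalyst + 4·y_cooling = 44.
Solving: y_catalyst = 2, y_cooling = 8.
Δz = y_catalyst·Δb = 2 × (1) = 2, so new z* = 2732 + 2 = 2734.

2734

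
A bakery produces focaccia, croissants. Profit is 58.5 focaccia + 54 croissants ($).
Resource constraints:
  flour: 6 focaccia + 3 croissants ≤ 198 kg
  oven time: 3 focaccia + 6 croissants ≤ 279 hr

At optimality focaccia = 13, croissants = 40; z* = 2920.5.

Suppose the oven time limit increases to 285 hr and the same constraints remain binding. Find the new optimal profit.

Check each constraint at x*: flour 198/198 (tight); oven time 279/279 (tight).
Dual feasibility on the basic columns requires 6·y_flour + 3·y_oven time = 58.5, 3·y_flour + 6·y_oven time = 54.
Solving: y_flour = 7, y_oven time = 5.5.
Δz = y_oven time·Δb = 5.5 × (6) = 33, so new z* = 2920.5 + 33 = 2953.5.

2953.5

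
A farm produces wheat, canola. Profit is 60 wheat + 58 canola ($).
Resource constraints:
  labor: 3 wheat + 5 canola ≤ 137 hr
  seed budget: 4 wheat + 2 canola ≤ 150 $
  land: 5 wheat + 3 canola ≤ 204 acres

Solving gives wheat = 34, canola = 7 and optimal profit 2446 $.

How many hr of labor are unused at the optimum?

labor used = 3·34 + 5·7 = 137; slack = 137 − 137 = 0.

0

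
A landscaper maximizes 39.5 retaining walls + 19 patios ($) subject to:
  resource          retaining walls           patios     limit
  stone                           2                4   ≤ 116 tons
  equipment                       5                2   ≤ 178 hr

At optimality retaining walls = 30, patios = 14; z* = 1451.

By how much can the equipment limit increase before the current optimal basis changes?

Binding constraints: stone, equipment. The basis is B = [[2,4],[5,2]] with det -16.
Per unit increase in equipment, x* moves by d = (0.25, -0.125).
The basis stays optimal until patios reaches 0; allowable increase = 112 hr.

112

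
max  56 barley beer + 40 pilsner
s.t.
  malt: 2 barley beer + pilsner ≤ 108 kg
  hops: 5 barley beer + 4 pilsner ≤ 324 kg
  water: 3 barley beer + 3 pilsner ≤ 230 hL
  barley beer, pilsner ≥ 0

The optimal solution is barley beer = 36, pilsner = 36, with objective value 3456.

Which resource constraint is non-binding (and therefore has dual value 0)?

malt: 108/108 (binding)
hops: 324/324 (binding)
water: 216/230 (slack 14)
By complementary slackness, a constraint with positive slack has shadow price 0 → water.

water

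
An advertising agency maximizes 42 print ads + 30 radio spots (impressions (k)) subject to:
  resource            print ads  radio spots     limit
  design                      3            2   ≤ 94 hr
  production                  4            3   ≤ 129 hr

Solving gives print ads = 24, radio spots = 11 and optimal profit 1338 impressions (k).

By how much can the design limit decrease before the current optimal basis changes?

Binding constraints: design, production. The basis is B = [[3,2],[4,3]] with det 1.
Per unit decrease in design, x* moves by d = (-3, 4).
The basis stays optimal until print ads reaches 0; allowable decrease = 8 hr.

8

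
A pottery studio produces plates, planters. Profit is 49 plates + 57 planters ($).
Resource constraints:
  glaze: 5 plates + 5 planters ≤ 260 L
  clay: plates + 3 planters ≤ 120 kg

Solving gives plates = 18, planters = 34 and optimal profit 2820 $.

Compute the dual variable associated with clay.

4

Check each constraint at x*: glaze 260/260 (tight); clay 120/120 (tight).
From A_Bᵀ y = c: 5·y_glaze + 1·y_clay = 49; 5·y_glaze + 3·y_clay = 57.
Solving: y_glaze = 9, y_clay = 4.
Shadow price of clay = 4.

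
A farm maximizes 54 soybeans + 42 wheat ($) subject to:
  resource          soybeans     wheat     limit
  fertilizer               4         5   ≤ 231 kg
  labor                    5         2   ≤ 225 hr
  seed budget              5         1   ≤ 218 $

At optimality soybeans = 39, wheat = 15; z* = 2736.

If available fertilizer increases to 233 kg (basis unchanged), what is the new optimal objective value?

Check each constraint at x*: fertilizer 231/231 (tight); labor 225/225 (tight); seed budget 210/218 (slack 8).
Since seed budget is not tight, its dual is 0.
From A_Bᵀ y = c: 4·y_fertilizer + 5·y_labor = 54; 5·y_fertilizer + 2·y_labor = 42.
Solving: y_fertilizer = 6, y_labor = 6.
Δz = y_fertilizer·Δb = 6 × (2) = 12, so new z* = 2736 + 12 = 2748.

2748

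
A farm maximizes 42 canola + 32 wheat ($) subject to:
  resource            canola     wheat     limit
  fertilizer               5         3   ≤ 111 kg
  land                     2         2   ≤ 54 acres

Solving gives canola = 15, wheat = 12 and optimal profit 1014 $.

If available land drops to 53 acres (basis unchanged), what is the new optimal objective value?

Check each constraint at x*: fertilizer 111/111 (tight); land 54/54 (tight).
From A_Bᵀ y = c: 5·y_fertilizer + 2·y_land = 42; 3·y_fertilizer + 2·y_land = 32.
Solving: y_fertilizer = 5, y_land = 8.5.
Δz = y_land·Δb = 8.5 × (-1) = -8.5, so new z* = 1014 − 8.5 = 1005.5.

1005.5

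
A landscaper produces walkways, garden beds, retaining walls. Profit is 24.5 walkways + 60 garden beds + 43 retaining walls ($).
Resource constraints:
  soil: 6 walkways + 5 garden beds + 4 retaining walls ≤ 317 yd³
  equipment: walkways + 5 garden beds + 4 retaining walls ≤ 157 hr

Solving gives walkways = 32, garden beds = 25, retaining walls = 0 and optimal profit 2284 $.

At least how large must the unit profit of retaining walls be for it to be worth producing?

48

Check each constraint at x*: soil 317/317 (tight); equipment 157/157 (tight).
The binding rows give the dual system: 6·y_soil + 1·y_equipment = 24.5 and 5·y_soil + 5·y_equipment = 60.
Solving: y_soil = 2.5, y_equipment = 9.5.
retaining walls enters the basis when its profit ≥ yᵀa₃ = 2.5·4 + 9.5·4 = 48.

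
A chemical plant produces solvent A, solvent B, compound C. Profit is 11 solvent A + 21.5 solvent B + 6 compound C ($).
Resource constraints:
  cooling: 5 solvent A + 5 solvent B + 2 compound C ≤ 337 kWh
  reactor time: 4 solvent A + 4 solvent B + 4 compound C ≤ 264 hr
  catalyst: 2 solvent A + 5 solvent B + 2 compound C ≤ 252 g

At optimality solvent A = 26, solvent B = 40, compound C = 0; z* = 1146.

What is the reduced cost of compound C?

At the optimum: cooling uses 330 of 337 (slack = 7); reactor time uses 264 of 264 (binding); catalyst uses 252 of 252 (binding).
By complementary slackness, y = 0 for the non-binding constraint.
From A_Bᵀ y = c: 4·y_reactor time + 2·y_catalyst = 11; 4·y_reactor time + 5·y_catalyst = 21.5.
→ y_reactor time = 1 and y_catalyst = 3.5.
Reduced cost of compound C: c₃ − yᵀa₃ = 6 − (1·4 + 3.5·2) = 6 − 11 = -5.

-5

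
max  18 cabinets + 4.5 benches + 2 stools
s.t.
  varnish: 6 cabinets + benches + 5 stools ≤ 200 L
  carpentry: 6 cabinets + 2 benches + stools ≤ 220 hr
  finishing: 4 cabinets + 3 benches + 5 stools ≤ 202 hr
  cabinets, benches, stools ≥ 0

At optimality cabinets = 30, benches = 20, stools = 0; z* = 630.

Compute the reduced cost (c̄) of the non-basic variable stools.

-7

Check each constraint at x*: varnish 200/200 (tight); carpentry 220/220 (tight); finishing 180/202 (slack 22).
Since finishing is not tight, its dual is 0.
Dual feasibility on the basic columns requires 6·y_varnish + 6·y_carpentry = 18, 1·y_varnish + 2·y_carpentry = 4.5.
→ y_varnish = 1.5 and y_carpentry = 1.5.
Reduced cost of stools: c₃ − yᵀa₃ = 2 − (1.5·5 + 1.5·1) = 2 − 9 = -7.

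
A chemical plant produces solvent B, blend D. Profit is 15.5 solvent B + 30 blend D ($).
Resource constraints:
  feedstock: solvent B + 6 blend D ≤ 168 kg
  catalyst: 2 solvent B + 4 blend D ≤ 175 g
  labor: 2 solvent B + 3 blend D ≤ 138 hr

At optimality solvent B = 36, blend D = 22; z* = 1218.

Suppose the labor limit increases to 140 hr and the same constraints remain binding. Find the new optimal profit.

1232

At the optimum: feedstock uses 168 of 168 (binding); catalyst uses 160 of 175 (slack = 15); labor uses 138 of 138 (binding).
Since catalyst is not tight, its dual is 0.
The binding rows give the dual system: 1·y_feedstock + 2·y_labor = 15.5 and 6·y_feedstock + 3·y_labor = 30.
This yields shadow prices y_feedstock = 1.5, y_labor = 7.
Δz = y_labor·Δb = 7 × (2) = 14, so new z* = 1218 + 14 = 1232.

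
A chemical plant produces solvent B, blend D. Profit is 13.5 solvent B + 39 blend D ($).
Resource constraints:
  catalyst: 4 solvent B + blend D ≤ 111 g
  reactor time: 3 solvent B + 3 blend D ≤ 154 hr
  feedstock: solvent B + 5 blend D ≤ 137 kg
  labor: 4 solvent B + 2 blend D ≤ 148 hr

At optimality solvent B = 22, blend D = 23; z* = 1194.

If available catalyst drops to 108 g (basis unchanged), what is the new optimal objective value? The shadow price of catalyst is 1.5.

1189.5

Δb = -3, so new z* = 1194 + (1.5)·(-3) = 1194 − 4.5 = 1189.5.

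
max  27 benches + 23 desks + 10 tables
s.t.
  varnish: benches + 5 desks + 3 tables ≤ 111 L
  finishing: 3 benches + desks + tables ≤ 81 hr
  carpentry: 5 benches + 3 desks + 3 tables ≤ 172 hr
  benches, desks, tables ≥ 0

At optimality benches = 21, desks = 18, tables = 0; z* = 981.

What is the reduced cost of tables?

-7

Check each constraint at x*: varnish 111/111 (tight); finishing 81/81 (tight); carpentry 159/172 (slack 13).
By complementary slackness, y = 0 for the non-binding constraint.
Dual feasibility on the basic columns requires 1·y_varnish + 3·y_finishing = 27, 5·y_varnish + 1·y_finishing = 23.
→ y_varnish = 3 and y_finishing = 8.
Reduced cost of tables: c₃ − yᵀa₃ = 10 − (3·3 + 8·1) = 10 − 17 = -7.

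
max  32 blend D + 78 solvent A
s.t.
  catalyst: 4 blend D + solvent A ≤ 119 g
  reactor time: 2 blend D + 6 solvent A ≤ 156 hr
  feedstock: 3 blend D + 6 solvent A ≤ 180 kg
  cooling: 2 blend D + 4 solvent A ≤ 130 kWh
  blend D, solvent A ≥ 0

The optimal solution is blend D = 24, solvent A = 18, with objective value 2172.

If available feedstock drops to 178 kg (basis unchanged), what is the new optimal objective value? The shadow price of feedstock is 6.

2160

Δb = -2, so new z* = 2172 + (6)·(-2) = 2172 − 12 = 2160.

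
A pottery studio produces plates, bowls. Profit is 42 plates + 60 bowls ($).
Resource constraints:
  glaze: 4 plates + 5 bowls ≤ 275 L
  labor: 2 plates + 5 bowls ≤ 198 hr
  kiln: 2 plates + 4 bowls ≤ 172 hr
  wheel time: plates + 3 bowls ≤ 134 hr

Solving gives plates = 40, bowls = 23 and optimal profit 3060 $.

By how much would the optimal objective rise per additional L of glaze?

Binding: glaze and kiln. Non-binding: labor (3 unused), wheel time (25 unused).
Since labor, wheel time are not tight, their duals are 0.
From A_Bᵀ y = c: 4·y_glaze + 2·y_kiln = 42; 5·y_glaze + 4·y_kiln = 60.
Solving: y_glaze = 8, y_kiln = 5.
Shadow price of glaze = 8.

8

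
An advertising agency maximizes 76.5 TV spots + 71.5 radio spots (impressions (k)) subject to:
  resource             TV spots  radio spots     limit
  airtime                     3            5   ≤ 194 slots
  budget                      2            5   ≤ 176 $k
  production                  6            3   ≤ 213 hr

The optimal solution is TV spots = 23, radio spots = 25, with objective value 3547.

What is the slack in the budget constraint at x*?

5

budget used = 2·23 + 5·25 = 171; slack = 176 − 171 = 5.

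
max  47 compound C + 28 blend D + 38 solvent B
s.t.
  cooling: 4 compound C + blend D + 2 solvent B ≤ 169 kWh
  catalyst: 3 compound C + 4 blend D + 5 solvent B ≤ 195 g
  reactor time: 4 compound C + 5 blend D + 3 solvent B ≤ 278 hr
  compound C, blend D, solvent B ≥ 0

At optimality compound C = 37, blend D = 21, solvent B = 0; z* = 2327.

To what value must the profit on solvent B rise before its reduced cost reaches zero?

41

At the optimum: cooling uses 169 of 169 (binding); catalyst uses 195 of 195 (binding); reactor time uses 253 of 278 (slack = 25).
By complementary slackness, y = 0 for the non-binding constraint.
The binding rows give the dual system: 4·y_cooling + 3·y_catalyst = 47 and 1·y_cooling + 4·y_catalyst = 28.
Solving: y_cooling = 8, y_catalyst = 5.
solvent B enters the basis when its profit ≥ yᵀa₃ = 8·2 + 5·5 = 41.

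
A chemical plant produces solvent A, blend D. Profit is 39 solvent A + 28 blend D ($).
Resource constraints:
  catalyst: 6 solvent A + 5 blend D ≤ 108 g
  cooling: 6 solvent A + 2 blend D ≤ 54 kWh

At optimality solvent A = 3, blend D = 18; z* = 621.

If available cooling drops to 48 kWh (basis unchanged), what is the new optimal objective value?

612

Check each constraint at x*: catalyst 108/108 (tight); cooling 54/54 (tight).
Dual feasibility on the basic columns requires 6·y_catalyst + 6·y_cooling = 39, 5·y_catalyst + 2·y_cooling = 28.
This yields shadow prices y_catalyst = 5, y_cooling = 1.5.
Δz = y_cooling·Δb = 1.5 × (-6) = -9, so new z* = 621 − 9 = 612.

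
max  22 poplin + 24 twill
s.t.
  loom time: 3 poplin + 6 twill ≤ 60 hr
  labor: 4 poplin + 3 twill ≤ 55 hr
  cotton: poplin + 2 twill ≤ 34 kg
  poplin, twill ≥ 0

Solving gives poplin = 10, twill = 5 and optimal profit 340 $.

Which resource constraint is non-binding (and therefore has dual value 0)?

cotton

loom time: 60/60 (binding)
labor: 55/55 (binding)
cotton: 20/34 (slack 14)
By complementary slackness, a constraint with positive slack has shadow price 0 → cotton.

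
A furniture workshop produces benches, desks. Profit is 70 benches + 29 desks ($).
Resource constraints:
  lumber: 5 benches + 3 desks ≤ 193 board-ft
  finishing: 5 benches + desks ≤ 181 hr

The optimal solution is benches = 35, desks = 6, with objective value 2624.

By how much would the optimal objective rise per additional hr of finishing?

6.5

Both lumber and finishing are binding at x*.
Dual feasibility on the basic columns requires 5·y_lumber + 5·y_finishing = 70, 3·y_lumber + 1·y_finishing = 29.
Solving: y_lumber = 7.5, y_finishing = 6.5.
Shadow price of finishing = 6.5.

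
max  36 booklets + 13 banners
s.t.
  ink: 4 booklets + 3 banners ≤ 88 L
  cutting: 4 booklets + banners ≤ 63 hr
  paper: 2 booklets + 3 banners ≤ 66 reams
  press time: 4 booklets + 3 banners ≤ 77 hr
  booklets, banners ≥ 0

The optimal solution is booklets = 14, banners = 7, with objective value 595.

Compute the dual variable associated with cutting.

At the optimum: ink uses 77 of 88 (slack = 11); cutting uses 63 of 63 (binding); paper uses 49 of 66 (slack = 17); press time uses 77 of 77 (binding).
By complementary slackness, y = 0 for the non-binding constraints.
From A_Bᵀ y = c: 4·y_cutting + 4·y_press time = 36; 1·y_cutting + 3·y_press time = 13.
Solving: y_cutting = 7, y_press time = 2.
Shadow price of cutting = 7.

7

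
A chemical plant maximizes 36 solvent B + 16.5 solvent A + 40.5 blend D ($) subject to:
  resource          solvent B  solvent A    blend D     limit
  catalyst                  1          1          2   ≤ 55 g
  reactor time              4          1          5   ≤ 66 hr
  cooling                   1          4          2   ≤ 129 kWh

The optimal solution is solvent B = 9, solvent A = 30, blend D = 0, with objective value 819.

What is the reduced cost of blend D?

At the optimum: catalyst uses 39 of 55 (slack = 16); reactor time uses 66 of 66 (binding); cooling uses 129 of 129 (binding).
Slack constraints have shadow price 0 (complementary slackness).
Dual feasibility on the basic columns requires 4·y_reactor time + 1·y_cooling = 36, 1·y_reactor time + 4·y_cooling = 16.5.
This yields shadow prices y_reactor time = 8.5, y_cooling = 2.
Reduced cost of blend D: c₃ − yᵀa₃ = 40.5 − (8.5·5 + 2·2) = 40.5 − 46.5 = -6.

-6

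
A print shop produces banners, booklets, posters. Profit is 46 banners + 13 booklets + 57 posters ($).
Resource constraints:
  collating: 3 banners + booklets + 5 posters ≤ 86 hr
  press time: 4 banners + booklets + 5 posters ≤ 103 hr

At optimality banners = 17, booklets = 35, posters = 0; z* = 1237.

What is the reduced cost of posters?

-8

At the optimum: collating uses 86 of 86 (binding); press time uses 103 of 103 (binding).
From A_Bᵀ y = c: 3·y_collating + 4·y_press time = 46; 1·y_collating + 1·y_press time = 13.
→ y_collating = 6 and y_press time = 7.
Reduced cost of posters: c₃ − yᵀa₃ = 57 − (6·5 + 7·5) = 57 − 65 = -8.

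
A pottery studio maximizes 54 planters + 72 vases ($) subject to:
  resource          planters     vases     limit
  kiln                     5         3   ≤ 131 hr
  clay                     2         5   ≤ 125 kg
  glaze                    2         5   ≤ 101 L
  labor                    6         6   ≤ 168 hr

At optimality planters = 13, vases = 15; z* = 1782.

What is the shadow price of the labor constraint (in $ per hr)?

Check each constraint at x*: kiln 110/131 (slack 21); clay 101/125 (slack 24); glaze 101/101 (tight); labor 168/168 (tight).
By complementary slackness, y = 0 for the non-binding constraints.
The binding rows give the dual system: 2·y_glaze + 6·y_labor = 54 and 5·y_glaze + 6·y_labor = 72.
This yields shadow prices y_glaze = 6, y_labor = 7.
Shadow price of labor = 7.

7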